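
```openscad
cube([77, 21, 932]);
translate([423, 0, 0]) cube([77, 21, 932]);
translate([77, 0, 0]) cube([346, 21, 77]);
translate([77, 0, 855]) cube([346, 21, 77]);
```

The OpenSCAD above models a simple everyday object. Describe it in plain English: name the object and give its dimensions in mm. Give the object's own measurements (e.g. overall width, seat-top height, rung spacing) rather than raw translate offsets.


A rectangular picture frame lying in the x–z plane (depth along y). The opening is 346 mm wide (x) by 778 mm tall (z), surrounded by a border 77 mm wide on all four sides. The frame is 21 mm deep and is made of two full-height vertical stiles with two horizontal rails fitted between them.


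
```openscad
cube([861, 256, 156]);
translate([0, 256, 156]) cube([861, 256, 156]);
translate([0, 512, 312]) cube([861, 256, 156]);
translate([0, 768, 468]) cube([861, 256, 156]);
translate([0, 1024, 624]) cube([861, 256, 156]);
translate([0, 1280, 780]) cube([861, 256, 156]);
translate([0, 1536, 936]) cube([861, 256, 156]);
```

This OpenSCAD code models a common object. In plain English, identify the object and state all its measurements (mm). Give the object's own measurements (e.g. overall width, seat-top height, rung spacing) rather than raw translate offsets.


A straight staircase of 7 solid steps. Each step is 861 mm wide (x), 256 mm deep (y, the going) and 156 mm tall (the rise). The first step rests on the floor; each subsequent step sits one going further in +y and one rise higher in +z, directly behind and above the previous step with no overlap.


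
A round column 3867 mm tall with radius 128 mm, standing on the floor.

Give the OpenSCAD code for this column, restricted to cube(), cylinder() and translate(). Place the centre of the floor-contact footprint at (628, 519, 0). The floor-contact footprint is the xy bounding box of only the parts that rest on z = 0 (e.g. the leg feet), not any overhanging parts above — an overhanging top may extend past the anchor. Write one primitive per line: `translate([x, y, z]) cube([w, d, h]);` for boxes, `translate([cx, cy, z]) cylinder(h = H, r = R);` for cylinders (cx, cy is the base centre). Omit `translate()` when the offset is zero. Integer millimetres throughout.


translate([628, 519, 0]) cylinder(h = 3867, r = 128);


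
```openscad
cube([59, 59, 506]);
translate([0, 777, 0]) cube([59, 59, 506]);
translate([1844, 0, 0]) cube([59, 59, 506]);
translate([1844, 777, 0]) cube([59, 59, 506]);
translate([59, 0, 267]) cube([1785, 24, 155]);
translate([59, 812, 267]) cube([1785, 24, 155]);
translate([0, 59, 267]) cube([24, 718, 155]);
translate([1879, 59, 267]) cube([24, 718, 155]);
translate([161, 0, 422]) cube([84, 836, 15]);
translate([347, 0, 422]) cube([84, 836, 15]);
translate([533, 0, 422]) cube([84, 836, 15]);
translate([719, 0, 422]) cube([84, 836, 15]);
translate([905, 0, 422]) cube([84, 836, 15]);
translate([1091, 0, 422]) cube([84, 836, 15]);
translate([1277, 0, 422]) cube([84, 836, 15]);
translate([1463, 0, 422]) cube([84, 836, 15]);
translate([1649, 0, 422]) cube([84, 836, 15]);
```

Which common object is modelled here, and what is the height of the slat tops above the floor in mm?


A bed frame. The slat-top height is 437 mm.

Four posts, four rails, and a row of slats — a bed frame. Slats sit on the rails at z = 267 + 155 = 422; with slat thickness 15, the top is 437 mm.


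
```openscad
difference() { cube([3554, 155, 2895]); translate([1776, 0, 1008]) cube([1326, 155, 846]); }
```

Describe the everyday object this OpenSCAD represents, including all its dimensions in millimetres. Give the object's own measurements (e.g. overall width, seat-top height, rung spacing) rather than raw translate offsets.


A wall 3554 mm long (x), 155 mm thick (y), 2895 mm tall, with a rectangular window opening cut through it. The opening is 1326 mm wide and 846 mm tall; its sill is at z = 1008 mm and its near (−x) edge is 1776 mm from the wall's −x end. The opening passes through the full wall thickness.


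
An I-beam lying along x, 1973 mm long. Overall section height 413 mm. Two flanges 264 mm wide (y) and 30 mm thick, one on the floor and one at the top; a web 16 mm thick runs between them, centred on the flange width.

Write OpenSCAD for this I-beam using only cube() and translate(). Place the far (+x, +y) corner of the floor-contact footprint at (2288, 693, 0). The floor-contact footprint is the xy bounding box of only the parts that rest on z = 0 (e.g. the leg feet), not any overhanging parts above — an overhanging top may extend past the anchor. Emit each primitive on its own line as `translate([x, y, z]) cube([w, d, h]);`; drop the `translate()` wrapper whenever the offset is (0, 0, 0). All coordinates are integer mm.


translate([315, 429, 0]) cube([1973, 264, 30]);
translate([315, 553, 30]) cube([1973, 16, 353]);
translate([315, 429, 383]) cube([1973, 264, 30]);


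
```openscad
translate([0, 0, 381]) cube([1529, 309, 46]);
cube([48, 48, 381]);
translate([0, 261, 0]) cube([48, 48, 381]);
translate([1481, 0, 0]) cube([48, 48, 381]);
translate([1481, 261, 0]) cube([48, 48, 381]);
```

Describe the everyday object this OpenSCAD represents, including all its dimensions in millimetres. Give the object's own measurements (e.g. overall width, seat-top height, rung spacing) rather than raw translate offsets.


A long wooden bench with a 1529 mm (x) × 309 mm (y) seat, 46 mm thick, its top surface 427 mm above the floor. Four 48 mm square legs at the seat corners, flush with the edges, run from z = 0 to the seat underside.


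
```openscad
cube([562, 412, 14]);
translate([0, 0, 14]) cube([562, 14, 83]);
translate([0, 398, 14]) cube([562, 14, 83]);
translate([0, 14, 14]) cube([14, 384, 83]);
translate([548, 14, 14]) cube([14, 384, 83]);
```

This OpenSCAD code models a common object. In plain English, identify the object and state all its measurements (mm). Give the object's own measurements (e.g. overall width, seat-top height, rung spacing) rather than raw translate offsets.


An open-topped rectangular box: outside dimensions 562×412×97 mm, with a uniform wall and base thickness of 14 mm. The base is a full 562×412 slab on the floor; four walls sit on top of the base. The front and back walls (the −y and +y sides) span the full width; the two side walls fit between them.


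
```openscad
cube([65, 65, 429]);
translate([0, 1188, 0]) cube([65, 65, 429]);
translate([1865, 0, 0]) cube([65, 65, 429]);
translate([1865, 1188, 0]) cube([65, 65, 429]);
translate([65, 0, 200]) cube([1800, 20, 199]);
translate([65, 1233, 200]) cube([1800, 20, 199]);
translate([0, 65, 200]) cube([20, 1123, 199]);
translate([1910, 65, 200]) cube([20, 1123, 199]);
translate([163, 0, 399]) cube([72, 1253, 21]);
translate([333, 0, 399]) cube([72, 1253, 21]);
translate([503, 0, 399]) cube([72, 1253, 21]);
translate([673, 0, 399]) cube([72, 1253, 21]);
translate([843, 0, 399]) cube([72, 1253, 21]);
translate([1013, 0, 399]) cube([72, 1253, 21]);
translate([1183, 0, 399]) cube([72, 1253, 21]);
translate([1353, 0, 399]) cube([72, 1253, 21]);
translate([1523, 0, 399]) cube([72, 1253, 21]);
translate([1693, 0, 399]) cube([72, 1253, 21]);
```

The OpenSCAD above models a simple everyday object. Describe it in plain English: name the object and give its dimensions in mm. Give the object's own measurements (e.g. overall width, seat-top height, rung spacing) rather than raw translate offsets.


A bed frame 1930 mm long (x) by 1253 mm wide (y). Four 65×65 mm corner posts, 429 mm tall, at the corners of the footprint. Four rails of 20 mm thickness and 199 mm height run between adjacent posts with their undersides at z = 200 mm, their outer faces flush with the outside of the frame (the two x-running rails run between the posts' inner faces; the two y-running rails run between the posts' inner faces). 10 slats, each 72 mm wide (x) and 21 mm thick, lie across the top of the two x-running rails, running the full 1253 mm width of the frame in y; along x they sit between the end posts with a 98 mm gap after the −x posts and between neighbouring slats, leaving 100 mm before the +x posts.


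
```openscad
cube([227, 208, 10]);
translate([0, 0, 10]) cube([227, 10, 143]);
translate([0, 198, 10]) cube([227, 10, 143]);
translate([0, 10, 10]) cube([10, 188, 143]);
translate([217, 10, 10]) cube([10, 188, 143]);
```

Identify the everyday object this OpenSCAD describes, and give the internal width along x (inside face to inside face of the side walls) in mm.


An open box. The internal width is 207 mm.

A 227×208 base slab with four walls standing on it — an open box. The base is 227 mm wide and the walls are 10 mm thick, so the internal width is 227 − 2 × 10 = 207 mm.


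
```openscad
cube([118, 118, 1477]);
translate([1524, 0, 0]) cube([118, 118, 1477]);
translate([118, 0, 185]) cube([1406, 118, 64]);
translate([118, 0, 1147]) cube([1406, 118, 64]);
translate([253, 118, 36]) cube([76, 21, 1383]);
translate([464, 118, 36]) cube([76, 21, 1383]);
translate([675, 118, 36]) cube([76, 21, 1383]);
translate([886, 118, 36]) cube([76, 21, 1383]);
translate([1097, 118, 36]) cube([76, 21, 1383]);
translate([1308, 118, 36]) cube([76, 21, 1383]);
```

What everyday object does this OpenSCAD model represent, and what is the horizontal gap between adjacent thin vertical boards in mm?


A fence section. The picket gap is 135 mm.

Two posts, two rails, 6 pickets — a fence section. Span 1406 mm holds 6 pickets of 76 mm with 7 equal gaps: ⌊(1406 − 6·76) / 7⌋ = 135 mm.


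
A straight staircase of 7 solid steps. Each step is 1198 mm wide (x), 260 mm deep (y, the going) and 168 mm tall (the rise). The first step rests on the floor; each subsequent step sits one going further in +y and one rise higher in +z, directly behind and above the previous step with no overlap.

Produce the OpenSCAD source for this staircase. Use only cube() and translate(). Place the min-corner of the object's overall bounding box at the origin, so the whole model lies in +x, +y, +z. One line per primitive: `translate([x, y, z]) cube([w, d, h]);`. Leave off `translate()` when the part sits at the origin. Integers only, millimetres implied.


cube([1198, 260, 168]);
translate([0, 260, 168]) cube([1198, 260, 168]);
translate([0, 520, 336]) cube([1198, 260, 168]);
translate([0, 780, 504]) cube([1198, 260, 168]);
translate([0, 1040, 672]) cube([1198, 260, 168]);
translate([0, 1300, 840]) cube([1198, 260, 168]);
translate([0, 1560, 1008]) cube([1198, 260, 168]);


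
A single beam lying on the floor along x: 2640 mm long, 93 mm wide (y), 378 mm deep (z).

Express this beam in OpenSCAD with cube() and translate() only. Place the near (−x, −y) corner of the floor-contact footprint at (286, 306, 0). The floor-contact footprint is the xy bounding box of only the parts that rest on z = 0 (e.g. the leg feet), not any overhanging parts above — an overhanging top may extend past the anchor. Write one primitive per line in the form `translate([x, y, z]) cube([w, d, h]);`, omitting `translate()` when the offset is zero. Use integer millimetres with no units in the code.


translate([286, 306, 0]) cube([2640, 93, 378]);


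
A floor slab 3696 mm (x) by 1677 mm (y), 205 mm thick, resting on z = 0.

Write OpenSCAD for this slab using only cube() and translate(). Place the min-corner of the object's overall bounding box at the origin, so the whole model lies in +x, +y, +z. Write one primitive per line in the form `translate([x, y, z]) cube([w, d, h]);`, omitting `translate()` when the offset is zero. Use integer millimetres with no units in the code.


cube([3696, 1677, 205]);


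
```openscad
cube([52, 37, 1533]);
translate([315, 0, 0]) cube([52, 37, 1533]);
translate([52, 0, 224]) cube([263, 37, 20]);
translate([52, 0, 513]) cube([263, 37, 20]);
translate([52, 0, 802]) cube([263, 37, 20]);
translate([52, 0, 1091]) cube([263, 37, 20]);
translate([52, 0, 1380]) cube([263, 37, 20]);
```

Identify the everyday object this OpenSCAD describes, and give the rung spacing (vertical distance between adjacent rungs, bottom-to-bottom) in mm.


A ladder. The rung spacing is 289 mm.

Two tall 52×37 posts with 5 short bars between them — a ladder. Adjacent rungs sit at z = 224 and z = 513, so the spacing is 513 − 224 = 289 mm.


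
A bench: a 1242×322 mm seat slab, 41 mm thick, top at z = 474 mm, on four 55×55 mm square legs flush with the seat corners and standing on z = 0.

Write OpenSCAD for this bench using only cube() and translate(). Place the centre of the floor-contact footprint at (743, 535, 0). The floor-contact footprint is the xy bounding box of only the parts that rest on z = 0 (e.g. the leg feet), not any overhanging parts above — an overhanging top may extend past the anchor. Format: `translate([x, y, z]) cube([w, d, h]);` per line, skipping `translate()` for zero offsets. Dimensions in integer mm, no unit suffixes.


// leg_h = 474 − 41 = 433
translate([122, 374, 433]) cube([1242, 322, 41]);
translate([122, 374, 0]) cube([55, 55, 433]);
translate([122, 641, 0]) cube([55, 55, 433]);
translate([1309, 374, 0]) cube([55, 55, 433]);
translate([1309, 641, 0]) cube([55, 55, 433]);


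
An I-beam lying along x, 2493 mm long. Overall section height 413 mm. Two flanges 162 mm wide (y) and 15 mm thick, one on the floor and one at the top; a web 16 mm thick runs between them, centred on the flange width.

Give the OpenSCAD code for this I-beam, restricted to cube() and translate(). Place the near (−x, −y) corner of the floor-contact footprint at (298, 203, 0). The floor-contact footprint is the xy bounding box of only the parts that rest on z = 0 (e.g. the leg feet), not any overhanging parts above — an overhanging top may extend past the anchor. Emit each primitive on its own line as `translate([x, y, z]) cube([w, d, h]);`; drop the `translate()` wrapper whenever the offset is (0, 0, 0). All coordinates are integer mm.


translate([298, 203, 0]) cube([2493, 162, 15]);
translate([298, 276, 15]) cube([2493, 16, 383]);
translate([298, 203, 398]) cube([2493, 162, 15]);


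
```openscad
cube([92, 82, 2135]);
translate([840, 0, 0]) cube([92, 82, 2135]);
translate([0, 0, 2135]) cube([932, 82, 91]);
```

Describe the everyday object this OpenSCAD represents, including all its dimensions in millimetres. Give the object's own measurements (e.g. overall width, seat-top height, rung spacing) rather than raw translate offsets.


A door frame. The clear opening is 748 mm wide and 2135 mm high. Two 92 mm wide jambs, 82 mm deep, stand either side of the opening from the floor to the top of the opening. A 91 mm thick head sits across the top of both jambs, spanning the full outside width of the frame.


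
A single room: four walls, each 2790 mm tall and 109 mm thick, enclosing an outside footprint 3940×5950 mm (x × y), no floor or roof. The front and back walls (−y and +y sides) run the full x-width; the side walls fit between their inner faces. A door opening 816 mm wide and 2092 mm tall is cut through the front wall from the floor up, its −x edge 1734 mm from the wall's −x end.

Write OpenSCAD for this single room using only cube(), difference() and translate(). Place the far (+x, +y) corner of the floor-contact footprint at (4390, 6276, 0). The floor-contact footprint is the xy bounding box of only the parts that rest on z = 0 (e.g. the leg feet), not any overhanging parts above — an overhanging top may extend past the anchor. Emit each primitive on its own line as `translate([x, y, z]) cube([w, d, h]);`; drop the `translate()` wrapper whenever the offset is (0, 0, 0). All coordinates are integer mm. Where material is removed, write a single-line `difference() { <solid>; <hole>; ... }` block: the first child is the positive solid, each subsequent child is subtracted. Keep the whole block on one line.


difference() { translate([450, 326, 0]) cube([3940, 109, 2790]); translate([2184, 326, 0]) cube([816, 109, 2092]); }
translate([450, 6167, 0]) cube([3940, 109, 2790]);
translate([450, 435, 0]) cube([109, 5732, 2790]);
translate([4281, 435, 0]) cube([109, 5732, 2790]);


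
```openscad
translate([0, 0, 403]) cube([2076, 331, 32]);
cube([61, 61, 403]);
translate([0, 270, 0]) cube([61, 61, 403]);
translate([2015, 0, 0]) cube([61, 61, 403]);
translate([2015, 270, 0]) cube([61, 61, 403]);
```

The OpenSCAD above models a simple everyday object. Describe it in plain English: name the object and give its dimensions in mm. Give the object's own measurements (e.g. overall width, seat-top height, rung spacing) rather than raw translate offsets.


A long wooden bench with a 2076 mm (x) × 331 mm (y) seat, 32 mm thick, its top surface 435 mm above the floor. Four 61 mm square legs at the seat corners, flush with the edges, run from z = 0 to the seat underside.


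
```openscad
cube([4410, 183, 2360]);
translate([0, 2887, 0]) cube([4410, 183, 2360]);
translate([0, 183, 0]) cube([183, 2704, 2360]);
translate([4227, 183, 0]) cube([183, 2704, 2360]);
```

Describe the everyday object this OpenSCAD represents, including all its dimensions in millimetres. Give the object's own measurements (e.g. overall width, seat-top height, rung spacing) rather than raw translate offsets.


The wall frame of a small rectangular building: four walls, each 2360 mm tall and 183 mm thick, enclosing a footprint 4410 mm (x) by 3070 mm (y) outside-to-outside, with no floor or roof. The front and back walls (the −y and +y sides) span the full width; the two side walls fit between them.


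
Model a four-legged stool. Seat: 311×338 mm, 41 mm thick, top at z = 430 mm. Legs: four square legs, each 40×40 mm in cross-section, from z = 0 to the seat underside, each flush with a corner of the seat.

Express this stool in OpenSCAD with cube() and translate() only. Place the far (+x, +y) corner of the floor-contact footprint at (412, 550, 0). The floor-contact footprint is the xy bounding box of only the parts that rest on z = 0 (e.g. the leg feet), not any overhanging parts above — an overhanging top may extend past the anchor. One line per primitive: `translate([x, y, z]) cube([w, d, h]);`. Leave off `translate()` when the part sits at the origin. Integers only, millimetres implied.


translate([101, 212, 389]) cube([311, 338, 41]);
translate([101, 212, 0]) cube([40, 40, 389]);
translate([372, 212, 0]) cube([40, 40, 389]);
translate([101, 510, 0]) cube([40, 40, 389]);
translate([372, 510, 0]) cube([40, 40, 389]);


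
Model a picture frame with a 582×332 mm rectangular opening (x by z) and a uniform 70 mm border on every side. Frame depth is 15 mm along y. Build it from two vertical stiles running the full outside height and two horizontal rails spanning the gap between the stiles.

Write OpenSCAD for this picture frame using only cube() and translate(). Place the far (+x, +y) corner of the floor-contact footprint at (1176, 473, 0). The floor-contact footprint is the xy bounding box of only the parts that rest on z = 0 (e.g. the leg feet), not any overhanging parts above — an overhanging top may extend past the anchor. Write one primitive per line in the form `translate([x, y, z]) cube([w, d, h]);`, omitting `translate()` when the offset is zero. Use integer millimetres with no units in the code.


translate([454, 458, 0]) cube([70, 15, 472]);
translate([1106, 458, 0]) cube([70, 15, 472]);
translate([524, 458, 0]) cube([582, 15, 70]);
translate([524, 458, 402]) cube([582, 15, 70]);


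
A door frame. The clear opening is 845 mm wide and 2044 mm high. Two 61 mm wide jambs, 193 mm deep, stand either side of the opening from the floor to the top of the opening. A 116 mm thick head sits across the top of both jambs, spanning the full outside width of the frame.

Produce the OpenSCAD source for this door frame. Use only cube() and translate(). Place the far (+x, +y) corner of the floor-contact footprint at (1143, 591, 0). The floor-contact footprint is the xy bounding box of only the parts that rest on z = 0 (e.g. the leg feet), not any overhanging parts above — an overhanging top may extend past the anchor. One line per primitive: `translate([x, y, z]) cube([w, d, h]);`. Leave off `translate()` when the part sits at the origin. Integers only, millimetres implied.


translate([176, 398, 0]) cube([61, 193, 2044]);
translate([1082, 398, 0]) cube([61, 193, 2044]);
translate([176, 398, 2044]) cube([967, 193, 116]);


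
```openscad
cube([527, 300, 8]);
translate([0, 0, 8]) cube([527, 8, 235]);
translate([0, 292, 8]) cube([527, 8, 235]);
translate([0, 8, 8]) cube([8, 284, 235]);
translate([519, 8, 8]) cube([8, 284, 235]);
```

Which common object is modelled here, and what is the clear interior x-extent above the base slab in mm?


An open box. The internal width is 511 mm.

A 527×300 base slab with four walls standing on it — an open box. The base is 527 mm wide and the walls are 8 mm thick, so the internal width is 527 − 2 × 8 = 511 mm.


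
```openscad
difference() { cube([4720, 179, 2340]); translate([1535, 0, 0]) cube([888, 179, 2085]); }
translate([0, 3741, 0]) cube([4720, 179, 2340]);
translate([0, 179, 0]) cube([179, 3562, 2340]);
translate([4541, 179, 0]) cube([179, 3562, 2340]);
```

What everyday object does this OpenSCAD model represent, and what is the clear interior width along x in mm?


A single room. The interior width is 4362 mm.

Four walls enclosing a rectangle with a door in the front wall — a room. Outside width 4720 minus two 179 mm walls gives 4362 mm.


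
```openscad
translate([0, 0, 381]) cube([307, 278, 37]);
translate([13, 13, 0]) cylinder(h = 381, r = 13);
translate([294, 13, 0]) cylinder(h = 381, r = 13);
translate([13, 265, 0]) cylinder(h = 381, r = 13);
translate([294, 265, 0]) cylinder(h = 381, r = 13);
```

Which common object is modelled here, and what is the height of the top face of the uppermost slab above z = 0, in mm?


A stool. The seat height is 418 mm.

A 307×278×37 slab at z = 381 on four corner cylinders — a stool. The seat top is 381 + 37 = 418 mm.


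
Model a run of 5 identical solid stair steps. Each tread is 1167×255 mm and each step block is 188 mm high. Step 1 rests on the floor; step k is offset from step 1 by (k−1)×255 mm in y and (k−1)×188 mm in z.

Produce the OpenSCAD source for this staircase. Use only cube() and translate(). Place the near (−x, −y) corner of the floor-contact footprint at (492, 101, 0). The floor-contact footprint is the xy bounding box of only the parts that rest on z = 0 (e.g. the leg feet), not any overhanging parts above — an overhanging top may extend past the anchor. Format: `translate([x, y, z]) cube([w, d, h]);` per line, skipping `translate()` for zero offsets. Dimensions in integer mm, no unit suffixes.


translate([492, 101, 0]) cube([1167, 255, 188]);
translate([492, 356, 188]) cube([1167, 255, 188]);
translate([492, 611, 376]) cube([1167, 255, 188]);
translate([492, 866, 564]) cube([1167, 255, 188]);
translate([492, 1121, 752]) cube([1167, 255, 188]);


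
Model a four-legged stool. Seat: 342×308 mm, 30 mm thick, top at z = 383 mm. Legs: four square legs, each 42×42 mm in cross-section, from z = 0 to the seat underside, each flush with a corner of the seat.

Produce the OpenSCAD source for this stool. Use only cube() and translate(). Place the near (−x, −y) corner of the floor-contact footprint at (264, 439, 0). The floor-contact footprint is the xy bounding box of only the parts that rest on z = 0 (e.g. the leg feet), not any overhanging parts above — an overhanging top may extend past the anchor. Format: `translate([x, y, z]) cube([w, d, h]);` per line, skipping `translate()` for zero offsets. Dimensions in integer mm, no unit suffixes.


// leg_h = 383 - 30 = 353
translate([264, 439, 353]) cube([342, 308, 30]);
translate([264, 439, 0]) cube([42, 42, 353]);
translate([564, 439, 0]) cube([42, 42, 353]);
translate([264, 705, 0]) cube([42, 42, 353]);
translate([564, 705, 0]) cube([42, 42, 353]);


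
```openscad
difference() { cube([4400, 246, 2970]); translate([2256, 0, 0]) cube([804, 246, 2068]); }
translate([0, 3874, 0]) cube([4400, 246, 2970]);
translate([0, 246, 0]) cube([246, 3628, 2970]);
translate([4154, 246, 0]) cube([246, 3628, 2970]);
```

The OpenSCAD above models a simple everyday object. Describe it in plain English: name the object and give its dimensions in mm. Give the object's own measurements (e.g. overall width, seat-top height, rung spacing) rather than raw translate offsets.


A single room: four walls, each 2970 mm tall and 246 mm thick, enclosing an outside footprint 4400×4120 mm (x × y), no floor or roof. The front and back walls (−y and +y sides) run the full x-width; the side walls fit between their inner faces. A door opening 804 mm wide and 2068 mm tall is cut through the front wall from the floor up, its −x edge 2256 mm from the wall's −x end.


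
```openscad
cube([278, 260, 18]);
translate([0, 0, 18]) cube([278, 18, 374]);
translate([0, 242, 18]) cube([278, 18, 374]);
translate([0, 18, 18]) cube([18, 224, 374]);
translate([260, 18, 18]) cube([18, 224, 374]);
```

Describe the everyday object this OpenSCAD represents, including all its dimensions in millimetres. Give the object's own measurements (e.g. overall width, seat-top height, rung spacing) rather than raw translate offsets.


An open-topped rectangular box: outside dimensions 278×260×392 mm, with a uniform wall and base thickness of 18 mm. The base is a full 278×260 slab on the floor; four walls sit on top of the base. The front and back walls (the −y and +y sides) span the full width; the two side walls fit between them.


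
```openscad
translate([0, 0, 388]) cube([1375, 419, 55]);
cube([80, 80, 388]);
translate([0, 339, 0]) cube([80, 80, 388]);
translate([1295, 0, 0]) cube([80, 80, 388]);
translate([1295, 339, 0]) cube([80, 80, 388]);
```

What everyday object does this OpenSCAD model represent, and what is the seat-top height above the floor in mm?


A bench. The seat-top height is 443 mm.

A long slab on four corner posts — a bench. The slab sits at z = 388 with thickness 55, so the top is 388 + 55 = 443 mm.


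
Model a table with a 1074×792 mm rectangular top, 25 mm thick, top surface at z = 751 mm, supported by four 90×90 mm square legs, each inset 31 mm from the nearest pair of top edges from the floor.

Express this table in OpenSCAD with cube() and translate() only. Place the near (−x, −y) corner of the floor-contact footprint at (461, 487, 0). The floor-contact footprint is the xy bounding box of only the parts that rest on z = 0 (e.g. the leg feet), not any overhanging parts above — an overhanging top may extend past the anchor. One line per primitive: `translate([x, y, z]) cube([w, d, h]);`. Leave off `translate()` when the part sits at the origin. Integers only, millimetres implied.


translate([430, 456, 726]) cube([1074, 792, 25]);
translate([461, 487, 0]) cube([90, 90, 726]);
translate([1383, 487, 0]) cube([90, 90, 726]);
translate([461, 1127, 0]) cube([90, 90, 726]);
translate([1383, 1127, 0]) cube([90, 90, 726]);


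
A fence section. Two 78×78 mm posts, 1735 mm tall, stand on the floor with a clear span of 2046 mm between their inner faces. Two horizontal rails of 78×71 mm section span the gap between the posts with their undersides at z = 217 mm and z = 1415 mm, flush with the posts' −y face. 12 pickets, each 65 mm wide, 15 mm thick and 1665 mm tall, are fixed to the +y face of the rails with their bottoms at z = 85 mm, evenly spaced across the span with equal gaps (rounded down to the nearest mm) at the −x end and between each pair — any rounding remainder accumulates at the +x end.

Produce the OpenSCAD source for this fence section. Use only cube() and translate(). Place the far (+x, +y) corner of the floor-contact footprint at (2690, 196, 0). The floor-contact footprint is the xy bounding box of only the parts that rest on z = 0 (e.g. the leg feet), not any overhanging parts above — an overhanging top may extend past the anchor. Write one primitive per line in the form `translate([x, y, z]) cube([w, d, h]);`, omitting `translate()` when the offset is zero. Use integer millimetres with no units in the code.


translate([488, 118, 0]) cube([78, 78, 1735]);
translate([2612, 118, 0]) cube([78, 78, 1735]);
translate([566, 118, 217]) cube([2046, 78, 71]);
translate([566, 118, 1415]) cube([2046, 78, 71]);
translate([663, 196, 85]) cube([65, 15, 1665]);
translate([825, 196, 85]) cube([65, 15, 1665]);
translate([987, 196, 85]) cube([65, 15, 1665]);
translate([1149, 196, 85]) cube([65, 15, 1665]);
translate([1311, 196, 85]) cube([65, 15, 1665]);
translate([1473, 196, 85]) cube([65, 15, 1665]);
translate([1635, 196, 85]) cube([65, 15, 1665]);
translate([1797, 196, 85]) cube([65, 15, 1665]);
translate([1959, 196, 85]) cube([65, 15, 1665]);
translate([2121, 196, 85]) cube([65, 15, 1665]);
translate([2283, 196, 85]) cube([65, 15, 1665]);
translate([2445, 196, 85]) cube([65, 15, 1665]);


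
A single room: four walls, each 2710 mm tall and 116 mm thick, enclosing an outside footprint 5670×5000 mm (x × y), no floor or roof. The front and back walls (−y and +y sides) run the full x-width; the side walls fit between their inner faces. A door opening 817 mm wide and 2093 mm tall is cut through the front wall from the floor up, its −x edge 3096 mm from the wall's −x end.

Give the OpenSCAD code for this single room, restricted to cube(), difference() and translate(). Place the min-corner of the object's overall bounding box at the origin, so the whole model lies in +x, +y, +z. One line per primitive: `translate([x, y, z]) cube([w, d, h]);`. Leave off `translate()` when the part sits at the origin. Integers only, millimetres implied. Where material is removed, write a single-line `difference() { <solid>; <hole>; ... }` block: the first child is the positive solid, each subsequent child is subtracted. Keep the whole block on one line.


difference() { cube([5670, 116, 2710]); translate([3096, 0, 0]) cube([817, 116, 2093]); }
translate([0, 4884, 0]) cube([5670, 116, 2710]);
translate([0, 116, 0]) cube([116, 4768, 2710]);
translate([5554, 116, 0]) cube([116, 4768, 2710]);


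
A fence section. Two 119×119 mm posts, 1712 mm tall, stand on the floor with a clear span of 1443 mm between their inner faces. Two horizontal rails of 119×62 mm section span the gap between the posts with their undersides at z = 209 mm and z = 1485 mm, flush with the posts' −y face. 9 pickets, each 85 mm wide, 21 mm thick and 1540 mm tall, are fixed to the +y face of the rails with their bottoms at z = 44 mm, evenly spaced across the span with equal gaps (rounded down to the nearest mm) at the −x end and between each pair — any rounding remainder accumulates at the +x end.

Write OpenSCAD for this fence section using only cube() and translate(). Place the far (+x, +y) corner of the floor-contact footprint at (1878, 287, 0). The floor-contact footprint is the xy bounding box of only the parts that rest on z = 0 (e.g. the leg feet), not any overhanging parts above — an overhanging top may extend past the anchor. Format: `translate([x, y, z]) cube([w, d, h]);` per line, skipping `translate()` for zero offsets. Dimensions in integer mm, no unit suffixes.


translate([197, 168, 0]) cube([119, 119, 1712]);
translate([1759, 168, 0]) cube([119, 119, 1712]);
translate([316, 168, 209]) cube([1443, 119, 62]);
translate([316, 168, 1485]) cube([1443, 119, 62]);
translate([383, 287, 44]) cube([85, 21, 1540]);
translate([535, 287, 44]) cube([85, 21, 1540]);
translate([687, 287, 44]) cube([85, 21, 1540]);
translate([839, 287, 44]) cube([85, 21, 1540]);
translate([991, 287, 44]) cube([85, 21, 1540]);
translate([1143, 287, 44]) cube([85, 21, 1540]);
translate([1295, 287, 44]) cube([85, 21, 1540]);
translate([1447, 287, 44]) cube([85, 21, 1540]);
translate([1599, 287, 44]) cube([85, 21, 1540]);


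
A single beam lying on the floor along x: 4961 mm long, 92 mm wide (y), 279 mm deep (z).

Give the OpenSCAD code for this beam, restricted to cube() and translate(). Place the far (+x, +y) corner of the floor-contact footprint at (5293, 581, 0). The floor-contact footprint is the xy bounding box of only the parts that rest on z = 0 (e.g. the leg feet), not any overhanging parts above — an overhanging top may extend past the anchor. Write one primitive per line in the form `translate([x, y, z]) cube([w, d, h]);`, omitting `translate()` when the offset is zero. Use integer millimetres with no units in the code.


translate([332, 489, 0]) cube([4961, 92, 279]);


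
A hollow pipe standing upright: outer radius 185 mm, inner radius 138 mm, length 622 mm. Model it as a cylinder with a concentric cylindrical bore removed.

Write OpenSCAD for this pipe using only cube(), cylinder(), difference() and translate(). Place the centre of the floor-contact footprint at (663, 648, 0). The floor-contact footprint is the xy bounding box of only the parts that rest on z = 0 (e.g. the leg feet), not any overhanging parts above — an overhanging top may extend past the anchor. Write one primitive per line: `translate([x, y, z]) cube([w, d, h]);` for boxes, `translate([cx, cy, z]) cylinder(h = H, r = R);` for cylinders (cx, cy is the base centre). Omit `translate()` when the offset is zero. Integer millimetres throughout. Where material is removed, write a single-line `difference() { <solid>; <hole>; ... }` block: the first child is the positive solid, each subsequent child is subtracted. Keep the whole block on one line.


difference() { translate([663, 648, 0]) cylinder(h = 622, r = 185); translate([663, 648, 0]) cylinder(h = 622, r = 138); }


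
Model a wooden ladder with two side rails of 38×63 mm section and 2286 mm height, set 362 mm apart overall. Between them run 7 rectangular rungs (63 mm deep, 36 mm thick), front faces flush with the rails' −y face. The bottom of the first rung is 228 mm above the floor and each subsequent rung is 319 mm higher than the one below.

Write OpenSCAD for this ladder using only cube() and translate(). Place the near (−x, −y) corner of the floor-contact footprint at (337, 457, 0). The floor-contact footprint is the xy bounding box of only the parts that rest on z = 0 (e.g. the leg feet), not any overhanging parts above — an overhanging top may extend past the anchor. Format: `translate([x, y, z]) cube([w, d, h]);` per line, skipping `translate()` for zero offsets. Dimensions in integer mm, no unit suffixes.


translate([337, 457, 0]) cube([38, 63, 2286]);
translate([661, 457, 0]) cube([38, 63, 2286]);
translate([375, 457, 228]) cube([286, 63, 36]);
translate([375, 457, 547]) cube([286, 63, 36]);
translate([375, 457, 866]) cube([286, 63, 36]);
translate([375, 457, 1185]) cube([286, 63, 36]);
translate([375, 457, 1504]) cube([286, 63, 36]);
translate([375, 457, 1823]) cube([286, 63, 36]);
translate([375, 457, 2142]) cube([286, 63, 36]);


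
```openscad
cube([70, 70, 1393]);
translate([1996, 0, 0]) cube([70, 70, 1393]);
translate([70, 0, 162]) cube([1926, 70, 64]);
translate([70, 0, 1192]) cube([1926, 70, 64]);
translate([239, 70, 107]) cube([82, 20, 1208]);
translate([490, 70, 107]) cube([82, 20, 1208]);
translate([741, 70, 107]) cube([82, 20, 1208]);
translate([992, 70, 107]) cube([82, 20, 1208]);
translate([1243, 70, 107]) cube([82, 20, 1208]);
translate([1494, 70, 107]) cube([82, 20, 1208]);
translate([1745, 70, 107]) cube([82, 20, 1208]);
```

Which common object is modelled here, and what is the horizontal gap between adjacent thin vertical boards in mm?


A fence section. The picket gap is 169 mm.

Two posts, two rails, 7 pickets — a fence section. Span 1926 mm holds 7 pickets of 82 mm with 8 equal gaps: ⌊(1926 − 7·82) / 8⌋ = 169 mm.


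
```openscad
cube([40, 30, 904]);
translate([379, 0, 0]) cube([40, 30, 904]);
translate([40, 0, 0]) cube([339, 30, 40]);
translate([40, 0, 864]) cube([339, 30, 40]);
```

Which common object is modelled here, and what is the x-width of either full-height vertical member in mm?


A picture frame. The border width is 40 mm.

Four thin pieces enclosing a rectangular opening — a picture frame. The two full-height stiles are 904 mm tall; the top rail sits at z = 864 and is 40 mm tall, so the border above the opening is 904 − 864 = 40 mm, matching the stile x-width.


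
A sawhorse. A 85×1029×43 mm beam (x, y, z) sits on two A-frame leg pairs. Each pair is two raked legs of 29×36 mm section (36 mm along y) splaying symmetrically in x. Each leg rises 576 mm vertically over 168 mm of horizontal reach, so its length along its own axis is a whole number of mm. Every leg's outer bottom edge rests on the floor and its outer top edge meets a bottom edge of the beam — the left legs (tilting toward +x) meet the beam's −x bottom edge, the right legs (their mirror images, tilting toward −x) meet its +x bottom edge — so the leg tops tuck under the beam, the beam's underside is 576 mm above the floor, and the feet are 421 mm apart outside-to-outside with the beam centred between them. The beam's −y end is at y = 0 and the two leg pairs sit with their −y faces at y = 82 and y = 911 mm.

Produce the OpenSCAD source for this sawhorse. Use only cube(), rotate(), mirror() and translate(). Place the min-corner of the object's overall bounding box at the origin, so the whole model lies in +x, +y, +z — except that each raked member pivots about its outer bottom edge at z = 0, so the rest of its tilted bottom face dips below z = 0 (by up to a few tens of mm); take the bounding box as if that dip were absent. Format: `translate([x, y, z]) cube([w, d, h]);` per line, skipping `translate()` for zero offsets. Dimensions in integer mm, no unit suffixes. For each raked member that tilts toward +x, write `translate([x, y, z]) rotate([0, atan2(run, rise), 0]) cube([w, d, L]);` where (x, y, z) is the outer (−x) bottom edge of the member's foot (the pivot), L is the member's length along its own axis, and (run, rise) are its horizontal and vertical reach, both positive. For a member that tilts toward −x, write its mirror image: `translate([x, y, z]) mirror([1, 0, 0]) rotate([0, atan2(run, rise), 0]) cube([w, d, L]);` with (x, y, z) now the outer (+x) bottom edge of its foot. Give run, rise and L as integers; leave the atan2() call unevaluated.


translate([168, 0, 576]) cube([85, 1029, 43]);
translate([0, 82, 0]) rotate([0, atan2(168, 576), 0]) cube([29, 36, 600]);
translate([421, 82, 0]) mirror([1, 0, 0]) rotate([0, atan2(168, 576), 0]) cube([29, 36, 600]);
translate([0, 911, 0]) rotate([0, atan2(168, 576), 0]) cube([29, 36, 600]);
translate([421, 911, 0]) mirror([1, 0, 0]) rotate([0, atan2(168, 576), 0]) cube([29, 36, 600]);


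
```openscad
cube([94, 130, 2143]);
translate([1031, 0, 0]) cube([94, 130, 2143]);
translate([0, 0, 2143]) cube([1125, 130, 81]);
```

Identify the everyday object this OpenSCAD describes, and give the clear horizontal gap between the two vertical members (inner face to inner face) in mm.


A door frame. The clear opening width is 937 mm.

Two 2143 mm tall posts with a header on top — a door frame. The left jamb is 94 mm wide at x = 0; the right jamb starts at x = 1031. The clear opening is 1031 − 94 = 937 mm.


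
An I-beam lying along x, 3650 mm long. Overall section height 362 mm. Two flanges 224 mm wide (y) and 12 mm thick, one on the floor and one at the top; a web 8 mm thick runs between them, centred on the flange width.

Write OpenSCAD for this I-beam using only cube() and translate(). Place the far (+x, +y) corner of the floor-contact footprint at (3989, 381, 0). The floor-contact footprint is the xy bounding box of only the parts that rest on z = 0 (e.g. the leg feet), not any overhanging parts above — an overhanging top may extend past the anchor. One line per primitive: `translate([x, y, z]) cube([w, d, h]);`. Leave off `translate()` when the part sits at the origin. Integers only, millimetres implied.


translate([339, 157, 0]) cube([3650, 224, 12]);
translate([339, 265, 12]) cube([3650, 8, 338]);
translate([339, 157, 350]) cube([3650, 224, 12]);


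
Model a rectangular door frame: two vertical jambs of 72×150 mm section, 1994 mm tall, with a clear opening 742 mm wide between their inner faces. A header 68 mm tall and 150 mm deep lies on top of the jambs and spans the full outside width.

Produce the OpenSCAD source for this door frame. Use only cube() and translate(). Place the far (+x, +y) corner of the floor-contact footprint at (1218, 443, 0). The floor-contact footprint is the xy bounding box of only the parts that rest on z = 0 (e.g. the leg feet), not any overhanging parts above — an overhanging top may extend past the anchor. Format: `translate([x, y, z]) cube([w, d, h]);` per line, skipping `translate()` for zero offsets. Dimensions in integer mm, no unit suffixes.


translate([332, 293, 0]) cube([72, 150, 1994]);
translate([1146, 293, 0]) cube([72, 150, 1994]);
translate([332, 293, 1994]) cube([886, 150, 68]);
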